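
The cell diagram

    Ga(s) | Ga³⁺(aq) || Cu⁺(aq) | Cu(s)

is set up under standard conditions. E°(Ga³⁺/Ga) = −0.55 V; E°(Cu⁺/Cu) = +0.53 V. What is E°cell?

By convention the left-hand electrode in cell notation is the anode (oxidation) and the right-hand electrode is the cathode (reduction).
E°cell = E°(right) − E°(left) = +0.53 − (−0.55) = +1.08 V.

+1.08 V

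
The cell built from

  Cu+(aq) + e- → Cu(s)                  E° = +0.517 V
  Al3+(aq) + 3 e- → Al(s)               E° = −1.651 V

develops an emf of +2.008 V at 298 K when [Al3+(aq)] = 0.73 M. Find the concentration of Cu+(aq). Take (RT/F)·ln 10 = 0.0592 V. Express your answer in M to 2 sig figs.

Cu⁺/Cu is the cathode (higher E°); E°cell = +0.517 − (−1.651) = +2.168 V with n = 3.
Since E = E° − (0.0592/n)·log Q, log Q = n(E° − E)/0.0592 = 8.108.
Balancing electrons gives 3 Cu+(aq) + Al(s) → 3 Cu(s) + Al3+(aq); thus Q = [Al3+(aq)] / [Cu+(aq)]^3.
Isolating [Cu+(aq)] in Q = 10^{8.108} yields log [Cu+(aq)] = −2.748, i.e. 0.0018 M.

0.0018 M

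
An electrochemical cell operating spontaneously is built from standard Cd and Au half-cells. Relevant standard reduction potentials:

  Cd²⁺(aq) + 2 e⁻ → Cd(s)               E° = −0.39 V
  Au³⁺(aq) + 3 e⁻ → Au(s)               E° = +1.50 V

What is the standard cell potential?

The Au³⁺/Au couple has the higher E°, so Au ion is reduced (cathode) and Cd is oxidized (anode).
E°cell = E°(cathode) − E°(anode) = +1.50 − (−0.39) = +1.89 V.

+1.89 V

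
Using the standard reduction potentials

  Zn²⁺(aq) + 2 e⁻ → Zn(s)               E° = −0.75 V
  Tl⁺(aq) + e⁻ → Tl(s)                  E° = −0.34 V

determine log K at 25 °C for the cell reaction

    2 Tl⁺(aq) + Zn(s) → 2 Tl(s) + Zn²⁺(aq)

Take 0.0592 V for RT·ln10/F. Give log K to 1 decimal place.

log K = 13.9

The Tl⁺/Tl couple is reduced (cathode); E°cell = −0.34 − (−0.75) = +0.41 V with n = 2.
At equilibrium E = 0, so log K = nE°cell / 0.0592 = (2)(+0.41) / 0.0592 = 13.9.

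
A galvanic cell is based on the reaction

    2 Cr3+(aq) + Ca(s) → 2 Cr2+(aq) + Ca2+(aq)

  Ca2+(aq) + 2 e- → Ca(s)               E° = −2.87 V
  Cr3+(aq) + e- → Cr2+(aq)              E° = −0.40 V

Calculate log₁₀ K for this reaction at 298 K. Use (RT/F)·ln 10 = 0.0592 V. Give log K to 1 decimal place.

log K = 83.4

The Cr³⁺/Cr²⁺ couple is reduced (cathode); E°cell = −0.40 − (−2.87) = +2.47 V with n = 2.
At equilibrium E = 0, so log K = nE°cell / 0.0592 = (2)(+2.47) / 0.0592 = 83.4.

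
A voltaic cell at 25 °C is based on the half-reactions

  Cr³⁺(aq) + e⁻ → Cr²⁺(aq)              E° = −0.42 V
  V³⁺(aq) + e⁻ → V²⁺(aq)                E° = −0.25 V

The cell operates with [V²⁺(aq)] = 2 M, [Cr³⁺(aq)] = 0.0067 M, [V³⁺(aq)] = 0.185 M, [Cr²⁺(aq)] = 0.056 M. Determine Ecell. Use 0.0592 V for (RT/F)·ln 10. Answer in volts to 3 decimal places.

+0.163 V

Since E°(V³⁺/V²⁺) > E°(Cr³⁺/Cr²⁺), V³⁺/V²⁺ serves as the cathode.
E°cell = −0.25 − (−0.42) = +0.17 V, with n = 1 electron transferred.
For the overall reaction V³⁺(aq) + Cr²⁺(aq) → V²⁺(aq) + Cr³⁺(aq), Q = ([V²⁺(aq)]·[Cr³⁺(aq)]) / ([V³⁺(aq)]·[Cr²⁺(aq)]) = 1.29, giving log Q = 0.112.
Applying E = E° − (RT ln10/nF)·log Q gives +0.17 − (0.0592/1)(0.112) = +0.163 V.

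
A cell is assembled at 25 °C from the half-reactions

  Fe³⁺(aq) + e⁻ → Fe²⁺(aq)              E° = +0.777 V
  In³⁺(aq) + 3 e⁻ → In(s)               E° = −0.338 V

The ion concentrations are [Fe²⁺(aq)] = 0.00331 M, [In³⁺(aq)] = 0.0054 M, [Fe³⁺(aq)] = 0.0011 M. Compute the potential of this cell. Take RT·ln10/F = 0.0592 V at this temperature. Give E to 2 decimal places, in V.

Since E°(Fe³⁺/Fe²⁺) > E°(In³⁺/In), Fe³⁺/Fe²⁺ serves as the cathode.
The standard potential is +0.777 − (−0.338) = +1.115 V and the balanced reaction transfers n = 3 electrons.
For the overall reaction 3 Fe³⁺(aq) + In(s) → 3 Fe²⁺(aq) + In³⁺(aq), Q = ([Fe²⁺(aq)]^3·[In³⁺(aq)]) / [Fe³⁺(aq)]^3 = 0.147, giving log Q = −0.832.
Applying E = E° − (RT ln10/nF)·log Q gives +1.115 − (0.0592/3)(−0.832) = +1.13 V.

+1.13 V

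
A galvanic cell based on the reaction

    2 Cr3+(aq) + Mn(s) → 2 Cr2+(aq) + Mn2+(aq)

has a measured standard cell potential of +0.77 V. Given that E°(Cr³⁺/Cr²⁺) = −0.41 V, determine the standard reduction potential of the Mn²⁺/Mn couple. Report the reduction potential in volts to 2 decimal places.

−1.18 V

In the reaction as written the Cr³⁺/Cr²⁺ couple is reduced (cathode) and Mn²⁺/Mn is oxidized (anode), so E°cell = E°(Cr³⁺/Cr²⁺) − E°(Mn²⁺/Mn).
E°(Mn²⁺/Mn) = E°(cathode) − E°cell = −0.41 − (+0.77) = −1.18 V.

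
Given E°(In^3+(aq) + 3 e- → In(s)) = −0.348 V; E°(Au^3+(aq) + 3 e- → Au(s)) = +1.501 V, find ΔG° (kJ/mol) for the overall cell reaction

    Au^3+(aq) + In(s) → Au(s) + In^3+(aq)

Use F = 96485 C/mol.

In the reaction as written Au^3+(aq) is reduced, so the Au³⁺/Au couple is the cathode and In³⁺/In is the anode.
E°cell = +1.501 − (−0.348) = +1.849 V; balancing electrons gives n = 3.
ΔG° = −nFE°cell = −(3)(96485)(+1.849) J/mol = −535 kJ/mol.

−535 kJ/mol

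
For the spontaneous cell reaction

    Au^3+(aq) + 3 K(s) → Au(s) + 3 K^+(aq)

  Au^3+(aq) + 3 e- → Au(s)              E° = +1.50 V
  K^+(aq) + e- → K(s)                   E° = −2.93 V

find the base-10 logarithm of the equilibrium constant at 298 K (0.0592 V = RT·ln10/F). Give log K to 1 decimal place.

log K = 224.5

The Au³⁺/Au couple is reduced (cathode); E°cell = +1.50 − (−2.93) = +4.43 V with n = 3.
At equilibrium E = 0, so log K = nE°cell / 0.0592 = (3)(+4.43) / 0.0592 = 224.5.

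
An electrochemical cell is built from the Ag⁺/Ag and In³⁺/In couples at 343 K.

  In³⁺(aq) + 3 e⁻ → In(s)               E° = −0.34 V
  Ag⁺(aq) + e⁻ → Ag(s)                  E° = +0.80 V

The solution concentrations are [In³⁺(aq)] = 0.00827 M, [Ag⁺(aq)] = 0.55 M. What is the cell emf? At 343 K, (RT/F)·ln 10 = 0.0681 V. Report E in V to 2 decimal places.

+1.17 V

Ag⁺/Ag is reduced (cathode, E° = +0.80 V) and In³⁺/In is oxidized (anode).
The standard potential is +0.80 − (−0.34) = +1.14 V and the balanced reaction transfers n = 3 electrons.
The balanced reaction is 3 Ag⁺(aq) + In(s) → 3 Ag(s) + In³⁺(aq), so Q = [In³⁺(aq)] / [Ag⁺(aq)]^3 = 0.0497 and log Q = −1.304.
By the Nernst equation, E = +1.14 − (0.0681/3)·(−1.304) = +1.17 V.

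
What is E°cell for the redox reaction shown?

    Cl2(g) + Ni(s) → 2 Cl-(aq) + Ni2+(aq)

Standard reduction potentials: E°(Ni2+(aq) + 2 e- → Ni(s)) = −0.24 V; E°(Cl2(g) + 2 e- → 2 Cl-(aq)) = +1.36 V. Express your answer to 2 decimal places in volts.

+1.60 V

In the reaction as written, Cl2(g) is reduced (cathode) and Ni2+(aq) is produced by oxidation at the anode.
E°cell = E°(cathode) − E°(anode) = +1.36 − (−0.24) = +1.60 V.
The positive value indicates the reaction is spontaneous as written.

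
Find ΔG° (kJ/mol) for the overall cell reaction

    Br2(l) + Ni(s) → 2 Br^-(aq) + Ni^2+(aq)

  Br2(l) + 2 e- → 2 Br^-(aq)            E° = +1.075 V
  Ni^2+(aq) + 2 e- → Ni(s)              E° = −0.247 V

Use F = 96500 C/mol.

−255 kJ/mol

In the reaction as written Br2(l) is reduced, so the Br₂/Br⁻ couple is the cathode and Ni²⁺/Ni is the anode.
E°cell = +1.075 − (−0.247) = +1.322 V; balancing electrons gives n = 2.
ΔG° = −nFE°cell = −(2)(96500)(+1.322) J/mol = −255 kJ/mol.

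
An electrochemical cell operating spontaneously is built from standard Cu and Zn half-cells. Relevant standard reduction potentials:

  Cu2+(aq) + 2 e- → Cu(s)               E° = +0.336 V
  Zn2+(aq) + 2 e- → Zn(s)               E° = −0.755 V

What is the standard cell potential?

Of the two couples in this cell, the one with the more positive reduction potential is reduced at the cathode: here that is Cu²⁺/Cu (+0.336 V); Zn²⁺/Zn (−0.755 V) is the anode.
E°cell = E°(cathode) − E°(anode) = +0.336 − (−0.755) = +1.091 V.

+1.091 V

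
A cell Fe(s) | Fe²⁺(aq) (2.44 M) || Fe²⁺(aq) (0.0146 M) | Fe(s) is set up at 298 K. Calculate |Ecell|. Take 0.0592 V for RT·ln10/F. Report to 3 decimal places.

0.066 V

For a concentration cell E°cell = 0, since both electrodes use the same couple.
The compartment with the higher Fe²⁺(aq) concentration (2.44 M) acts as the cathode; ions are reduced there and produced at the dilute (0.0146 M) anode.
With n = 2, Ecell = −(0.0592/2)·log([dilute]/[conc]) = −(0.0592/2)·log(0.0146/2.44) = +0.066 V.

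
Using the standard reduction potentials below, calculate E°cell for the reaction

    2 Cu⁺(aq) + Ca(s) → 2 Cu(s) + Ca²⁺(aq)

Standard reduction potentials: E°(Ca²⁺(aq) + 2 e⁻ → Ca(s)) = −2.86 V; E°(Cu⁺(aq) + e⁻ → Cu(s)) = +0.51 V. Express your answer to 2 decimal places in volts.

Cu⁺(aq) gains electrons, so the Cu⁺/Cu couple is the cathode; the Ca²⁺/Ca couple is the anode.
E°cell = E°(cathode) − E°(anode) = +0.51 − (−2.86) = +3.37 V.
The positive value indicates the reaction is spontaneous as written.

+3.37 V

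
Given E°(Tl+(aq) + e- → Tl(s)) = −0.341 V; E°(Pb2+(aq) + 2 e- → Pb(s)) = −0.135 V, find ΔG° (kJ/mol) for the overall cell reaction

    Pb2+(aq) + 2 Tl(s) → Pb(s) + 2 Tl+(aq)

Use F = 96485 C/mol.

−39.8 kJ/mol

In the reaction as written Pb2+(aq) is reduced, so the Pb²⁺/Pb couple is the cathode and Tl⁺/Tl is the anode.
E°cell = −0.135 − (−0.341) = +0.206 V; balancing electrons gives n = 2.
ΔG° = −nFE°cell = −(2)(96485)(+0.206) J/mol = −39.8 kJ/mol.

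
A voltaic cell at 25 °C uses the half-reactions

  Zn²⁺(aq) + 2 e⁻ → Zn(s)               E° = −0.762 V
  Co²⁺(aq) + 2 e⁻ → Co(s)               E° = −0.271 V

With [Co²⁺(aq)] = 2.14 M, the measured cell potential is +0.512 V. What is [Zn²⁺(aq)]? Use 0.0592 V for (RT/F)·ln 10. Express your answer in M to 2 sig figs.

Co²⁺/Co is the cathode (higher E°); E°cell = −0.271 − (−0.762) = +0.491 V with n = 2.
From the Nernst equation, log Q = n(E° − E)/0.0592 = 2·(+0.491 − (+0.512))/0.0592 = −0.709.
Balancing electrons gives Co²⁺(aq) + Zn(s) → Co(s) + Zn²⁺(aq); thus Q = [Zn²⁺(aq)] / [Co²⁺(aq)].
Isolating [Zn²⁺(aq)] in Q = 10^{−0.709} yields log [Zn²⁺(aq)] = −0.379, i.e. 0.42 M.

0.42 M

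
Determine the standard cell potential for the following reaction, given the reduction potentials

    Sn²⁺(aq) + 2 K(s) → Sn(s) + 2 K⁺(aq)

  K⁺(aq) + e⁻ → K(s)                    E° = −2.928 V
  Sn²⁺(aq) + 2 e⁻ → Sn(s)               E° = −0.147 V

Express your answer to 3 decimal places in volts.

In the reaction as written, Sn²⁺(aq) is reduced (cathode) and K⁺(aq) is produced by oxidation at the anode.
E°cell = E°(cathode) − E°(anode) = −0.147 − (−2.928) = +2.781 V.
The positive value indicates the reaction is spontaneous as written.

+2.781 V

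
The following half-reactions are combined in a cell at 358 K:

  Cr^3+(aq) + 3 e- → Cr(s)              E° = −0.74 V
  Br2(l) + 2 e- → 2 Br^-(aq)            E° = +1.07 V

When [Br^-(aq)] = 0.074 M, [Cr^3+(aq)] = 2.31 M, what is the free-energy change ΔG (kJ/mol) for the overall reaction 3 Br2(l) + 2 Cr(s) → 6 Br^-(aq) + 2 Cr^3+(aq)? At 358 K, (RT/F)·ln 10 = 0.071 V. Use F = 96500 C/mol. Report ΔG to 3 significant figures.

−1090 kJ/mol

The standard cell potential is +1.07 − (−0.74) = +1.81 V, with n = 6 electrons in the balanced equation.
The reaction quotient is [Br^-(aq)]^6·[Cr^3+(aq)]^2 = 8.76×10^−7; by Nernst, E = +1.81 − (0.071/6)(−6.057) = +1.8817 V.
Then ΔG = −nFE = −6 × 96500 × +1.8817 J/mol = −1090 kJ/mol.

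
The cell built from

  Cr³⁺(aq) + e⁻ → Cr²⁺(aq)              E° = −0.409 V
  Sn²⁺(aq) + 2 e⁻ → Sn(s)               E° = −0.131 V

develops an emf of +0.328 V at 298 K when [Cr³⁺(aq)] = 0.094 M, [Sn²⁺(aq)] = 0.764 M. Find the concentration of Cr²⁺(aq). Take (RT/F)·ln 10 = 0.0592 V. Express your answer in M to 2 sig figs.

The Sn²⁺/Sn couple has the larger reduction potential, so it is the cathode: E°cell = −0.131 − (−0.409) = +0.278 V and n = 2.
Since E = E° − (0.0592/n)·log Q, log Q = n(E° − E)/0.0592 = −1.689.
Balancing electrons gives Sn²⁺(aq) + 2 Cr²⁺(aq) → Sn(s) + 2 Cr³⁺(aq); thus Q = [Cr³⁺(aq)]^2 / ([Sn²⁺(aq)]·[Cr²⁺(aq)]^2).
Substituting the known concentrations and solving, log [Cr²⁺(aq)] = −0.124 and [Cr²⁺(aq)] = 0.75 M.

0.75 M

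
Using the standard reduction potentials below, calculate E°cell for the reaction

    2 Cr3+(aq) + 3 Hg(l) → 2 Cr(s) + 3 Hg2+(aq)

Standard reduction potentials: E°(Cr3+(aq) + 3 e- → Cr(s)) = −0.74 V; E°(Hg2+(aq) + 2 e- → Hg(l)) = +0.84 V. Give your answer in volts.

In the reaction as written, Cr3+(aq) is reduced (cathode) and Hg2+(aq) is produced by oxidation at the anode.
E°cell = E°(cathode) − E°(anode) = −0.74 − (+0.84) = −1.58 V.
The negative E°cell means the reaction is non-spontaneous in the direction written.

−1.58 V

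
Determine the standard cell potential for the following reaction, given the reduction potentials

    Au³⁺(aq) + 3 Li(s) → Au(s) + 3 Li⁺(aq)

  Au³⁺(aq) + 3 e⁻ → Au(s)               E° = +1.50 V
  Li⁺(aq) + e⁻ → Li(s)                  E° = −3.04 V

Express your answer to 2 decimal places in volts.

+4.54 V

In the reaction as written, Au³⁺(aq) is reduced (cathode) and Li⁺(aq) is produced by oxidation at the anode.
E°cell = E°(cathode) − E°(anode) = +1.50 − (−3.04) = +4.54 V.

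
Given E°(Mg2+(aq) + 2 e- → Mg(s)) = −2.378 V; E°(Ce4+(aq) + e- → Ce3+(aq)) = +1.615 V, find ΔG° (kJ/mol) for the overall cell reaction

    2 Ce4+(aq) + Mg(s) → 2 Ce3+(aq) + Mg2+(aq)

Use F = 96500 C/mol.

−771 kJ/mol

In the reaction as written Ce4+(aq) is reduced, so the Ce⁴⁺/Ce³⁺ couple is the cathode and Mg²⁺/Mg is the anode.
E°cell = +1.615 − (−2.378) = +3.993 V; balancing electrons gives n = 2.
ΔG° = −nFE°cell = −(2)(96500)(+3.993) J/mol = −771 kJ/mol.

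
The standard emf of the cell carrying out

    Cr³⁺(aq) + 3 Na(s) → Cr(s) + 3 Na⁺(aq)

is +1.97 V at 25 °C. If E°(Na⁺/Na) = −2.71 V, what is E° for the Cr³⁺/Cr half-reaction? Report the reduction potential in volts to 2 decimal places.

In the reaction as written the Cr³⁺/Cr couple is reduced (cathode) and Na⁺/Na is oxidized (anode), so E°cell = E°(Cr³⁺/Cr) − E°(Na⁺/Na).
E°(Cr³⁺/Cr) = E°cell + E°(anode) = +1.97 + (−2.71) = −0.74 V.

−0.74 V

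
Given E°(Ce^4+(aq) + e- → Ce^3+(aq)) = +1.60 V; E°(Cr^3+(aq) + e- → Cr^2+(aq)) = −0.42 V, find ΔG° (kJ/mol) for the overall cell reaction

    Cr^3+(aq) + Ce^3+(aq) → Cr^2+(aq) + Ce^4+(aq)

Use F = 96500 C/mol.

+195 kJ/mol

In the reaction as written Cr^3+(aq) is reduced, so the Cr³⁺/Cr²⁺ couple is the cathode and Ce⁴⁺/Ce³⁺ is the anode.
E°cell = −0.42 − (+1.60) = −2.02 V; balancing electrons gives n = 1.
ΔG° = −nFE°cell = −(1)(96500)(−2.02) J/mol = +195 kJ/mol.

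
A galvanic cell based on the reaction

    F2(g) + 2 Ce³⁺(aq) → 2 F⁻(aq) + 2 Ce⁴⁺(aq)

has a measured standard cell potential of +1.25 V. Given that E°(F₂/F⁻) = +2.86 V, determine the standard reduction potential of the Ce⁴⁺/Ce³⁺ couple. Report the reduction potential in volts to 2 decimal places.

In the reaction as written the F₂/F⁻ couple is reduced (cathode) and Ce⁴⁺/Ce³⁺ is oxidized (anode), so E°cell = E°(F₂/F⁻) − E°(Ce⁴⁺/Ce³⁺).
E°(Ce⁴⁺/Ce³⁺) = E°(cathode) − E°cell = +2.86 − (+1.25) = +1.61 V.

+1.61 V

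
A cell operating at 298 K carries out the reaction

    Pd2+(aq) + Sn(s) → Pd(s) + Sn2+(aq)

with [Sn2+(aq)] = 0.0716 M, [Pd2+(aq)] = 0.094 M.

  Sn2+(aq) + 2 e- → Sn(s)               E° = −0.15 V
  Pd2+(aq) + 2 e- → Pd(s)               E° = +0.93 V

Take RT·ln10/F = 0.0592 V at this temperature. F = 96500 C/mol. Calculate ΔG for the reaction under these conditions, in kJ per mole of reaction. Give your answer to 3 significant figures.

The standard cell potential is +0.93 − (−0.15) = +1.08 V, with n = 2 electrons in the balanced equation.
The reaction quotient is [Sn2+(aq)] / [Pd2+(aq)] = 0.762; by Nernst, E = +1.08 − (0.0592/2)(−0.118) = +1.0835 V.
ΔG = −nFE = −(2)(96500)(+1.0835) J/mol = −209 kJ/mol.

−209 kJ/mol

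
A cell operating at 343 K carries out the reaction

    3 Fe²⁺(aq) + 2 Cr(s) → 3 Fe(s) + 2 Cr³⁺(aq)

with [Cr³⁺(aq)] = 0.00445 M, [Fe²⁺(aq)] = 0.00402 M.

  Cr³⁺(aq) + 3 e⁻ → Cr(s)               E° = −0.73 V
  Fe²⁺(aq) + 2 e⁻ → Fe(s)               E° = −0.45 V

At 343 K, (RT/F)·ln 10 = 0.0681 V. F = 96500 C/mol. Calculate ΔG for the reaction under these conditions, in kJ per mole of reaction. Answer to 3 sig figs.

With Fe²⁺/Fe reduced at the cathode, E°cell = −0.45 − (−0.73) = +0.28 V and n = 6.
The reaction quotient is [Cr³⁺(aq)]^2 / [Fe²⁺(aq)]^3 = 305; by Nernst, E = +0.28 − (0.0681/6)(2.484) = +0.2518 V.
Finally ΔG = −nFE = −(6)(96500 C/mol)(+0.2518 V) = −146 kJ/mol.

−146 kJ/mol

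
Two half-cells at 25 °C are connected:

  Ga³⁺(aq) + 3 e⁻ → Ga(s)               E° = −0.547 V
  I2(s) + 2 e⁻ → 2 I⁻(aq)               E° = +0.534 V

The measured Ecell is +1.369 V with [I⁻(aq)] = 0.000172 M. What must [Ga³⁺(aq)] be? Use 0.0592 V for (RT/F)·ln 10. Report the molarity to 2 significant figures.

0.00050 M

The I₂/I⁻ couple has the larger reduction potential, so it is the cathode: E°cell = +0.534 − (−0.547) = +1.081 V and n = 6.
Rearranging E = E° − (0.0592/n)·log Q gives log Q = 6(+1.081 − (+1.369))/0.0592 = −29.189.
For 3 I2(s) + 2 Ga(s) → 6 I⁻(aq) + 2 Ga³⁺(aq), the reaction quotient is Q = [I⁻(aq)]^6·[Ga³⁺(aq)]^2.
Isolating [Ga³⁺(aq)] in Q = 10^{−29.189} yields log [Ga³⁺(aq)] = −3.301, i.e. 0.00050 M.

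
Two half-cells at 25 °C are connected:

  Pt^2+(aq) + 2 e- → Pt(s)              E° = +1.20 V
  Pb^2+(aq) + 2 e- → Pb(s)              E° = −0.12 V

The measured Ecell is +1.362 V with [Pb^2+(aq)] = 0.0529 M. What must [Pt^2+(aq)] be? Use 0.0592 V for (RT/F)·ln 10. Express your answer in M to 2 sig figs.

Pt²⁺/Pt is the cathode (higher E°); E°cell = +1.20 − (−0.12) = +1.32 V with n = 2.
Rearranging E = E° − (0.0592/n)·log Q gives log Q = 2(+1.32 − (+1.362))/0.0592 = −1.419.
For Pt^2+(aq) + Pb(s) → Pt(s) + Pb^2+(aq), the reaction quotient is Q = [Pb^2+(aq)] / [Pt^2+(aq)].
Solving for the unknown gives log [Pt^2+(aq)] = 0.142, so [Pt^2+(aq)] ≈ 1.4 M.

1.4 M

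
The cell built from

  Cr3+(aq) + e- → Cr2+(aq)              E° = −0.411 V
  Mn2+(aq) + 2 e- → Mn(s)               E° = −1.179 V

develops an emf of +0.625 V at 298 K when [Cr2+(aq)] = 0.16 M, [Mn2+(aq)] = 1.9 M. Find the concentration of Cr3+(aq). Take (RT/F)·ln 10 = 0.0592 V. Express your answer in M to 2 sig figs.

Cr³⁺/Cr²⁺ is the cathode (higher E°); E°cell = −0.411 − (−1.179) = +0.768 V with n = 2.
Since E = E° − (0.0592/n)·log Q, log Q = n(E° − E)/0.0592 = 4.831.
For 2 Cr3+(aq) + Mn(s) → 2 Cr2+(aq) + Mn2+(aq), the reaction quotient is Q = ([Cr2+(aq)]^2·[Mn2+(aq)]) / [Cr3+(aq)]^2.
Isolating [Cr3+(aq)] in Q = 10^{4.831} yields log [Cr3+(aq)] = −3.072, i.e. 0.00085 M.

0.00085 M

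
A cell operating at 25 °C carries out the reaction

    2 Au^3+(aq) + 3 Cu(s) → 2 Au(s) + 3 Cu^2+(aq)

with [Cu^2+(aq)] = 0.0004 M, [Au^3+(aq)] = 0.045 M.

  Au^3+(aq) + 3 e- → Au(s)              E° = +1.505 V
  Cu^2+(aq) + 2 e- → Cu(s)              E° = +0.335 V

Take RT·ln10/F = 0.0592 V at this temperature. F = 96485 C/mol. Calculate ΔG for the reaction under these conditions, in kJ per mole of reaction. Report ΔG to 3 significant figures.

−720 kJ/mol

E°cell = +1.505 − (+0.335) = +1.170 V; the balanced reaction transfers n = 6 electrons.
Here Q = [Cu^2+(aq)]^3 / [Au^3+(aq)]^2 = 3.16×10^−8 (log Q = −7.500), giving E = +1.170 − (0.0592/6)·(−7.500) = +1.2440 V.
Then ΔG = −nFE = −6 × 96485 × +1.2440 J/mol = −720 kJ/mol.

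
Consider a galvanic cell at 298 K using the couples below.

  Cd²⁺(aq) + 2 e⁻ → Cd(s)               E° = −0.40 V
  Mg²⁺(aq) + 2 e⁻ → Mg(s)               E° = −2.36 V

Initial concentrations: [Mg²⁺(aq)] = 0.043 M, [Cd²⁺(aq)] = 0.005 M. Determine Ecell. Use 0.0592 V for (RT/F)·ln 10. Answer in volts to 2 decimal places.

+1.93 V

The Cd²⁺/Cd couple has the more positive E°, so it is the cathode; Mg²⁺/Mg is the anode.
E°cell = −0.40 − (−2.36) = +1.96 V, with n = 2 electrons transferred.
The balanced reaction is Cd²⁺(aq) + Mg(s) → Cd(s) + Mg²⁺(aq), so Q = [Mg²⁺(aq)] / [Cd²⁺(aq)] = 8.6 and log Q = 0.934.
By the Nernst equation, E = +1.96 − (0.0592/2)·(0.934) = +1.93 V.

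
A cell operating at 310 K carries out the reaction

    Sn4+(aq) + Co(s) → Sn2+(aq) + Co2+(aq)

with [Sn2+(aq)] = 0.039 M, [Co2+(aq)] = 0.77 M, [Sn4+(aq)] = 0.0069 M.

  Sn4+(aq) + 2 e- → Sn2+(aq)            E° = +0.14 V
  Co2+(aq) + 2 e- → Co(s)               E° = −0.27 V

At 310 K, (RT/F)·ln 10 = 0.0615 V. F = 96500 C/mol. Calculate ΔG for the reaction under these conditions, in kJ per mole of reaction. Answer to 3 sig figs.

The standard cell potential is +0.14 − (−0.27) = +0.41 V, with n = 2 electrons in the balanced equation.
Here Q = ([Sn2+(aq)]·[Co2+(aq)]) / [Sn4+(aq)] = 4.35 (log Q = 0.639), giving E = +0.41 − (0.0615/2)·(0.639) = +0.3904 V.
Finally ΔG = −nFE = −(2)(96500 C/mol)(+0.3904 V) = −75.3 kJ/mol.

−75.3 kJ/mol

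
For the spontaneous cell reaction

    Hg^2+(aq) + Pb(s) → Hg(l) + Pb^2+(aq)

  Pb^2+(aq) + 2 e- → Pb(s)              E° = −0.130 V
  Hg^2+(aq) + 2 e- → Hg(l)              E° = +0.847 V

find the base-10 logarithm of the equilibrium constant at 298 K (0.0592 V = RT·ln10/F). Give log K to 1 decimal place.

log K = 33.0

The Hg²⁺/Hg couple is reduced (cathode); E°cell = +0.847 − (−0.130) = +0.977 V with n = 2.
At equilibrium E = 0, so log K = nE°cell / 0.0592 = (2)(+0.977) / 0.0592 = 33.0.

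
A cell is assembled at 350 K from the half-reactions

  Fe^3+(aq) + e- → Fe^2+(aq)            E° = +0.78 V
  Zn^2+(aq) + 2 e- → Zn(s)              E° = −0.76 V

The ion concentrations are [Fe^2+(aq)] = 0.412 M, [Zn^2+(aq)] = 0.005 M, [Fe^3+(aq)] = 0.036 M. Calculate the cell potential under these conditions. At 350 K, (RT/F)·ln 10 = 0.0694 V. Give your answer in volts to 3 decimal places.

+1.546 V

Since E°(Fe³⁺/Fe²⁺) > E°(Zn²⁺/Zn), Fe³⁺/Fe²⁺ serves as the cathode.
E°cell = +0.78 − (−0.76) = +1.54 V, with n = 2 electrons transferred.
Balancing gives 2 Fe^3+(aq) + Zn(s) → 2 Fe^2+(aq) + Zn^2+(aq); hence Q = ([Fe^2+(aq)]^2·[Zn^2+(aq)]) / [Fe^3+(aq)]^2 = 0.655 (log Q = −0.184).
Applying E = E° − (RT ln10/nF)·log Q gives +1.54 − (0.0694/2)(−0.184) = +1.546 V.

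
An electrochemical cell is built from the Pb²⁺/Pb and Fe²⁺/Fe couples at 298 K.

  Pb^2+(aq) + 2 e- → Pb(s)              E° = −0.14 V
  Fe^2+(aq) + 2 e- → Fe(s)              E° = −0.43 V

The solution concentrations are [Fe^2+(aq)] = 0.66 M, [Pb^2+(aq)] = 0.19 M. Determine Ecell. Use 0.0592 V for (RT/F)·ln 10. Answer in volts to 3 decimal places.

Since E°(Pb²⁺/Pb) > E°(Fe²⁺/Fe), Pb²⁺/Pb serves as the cathode.
E°cell = −0.14 − (−0.43) = +0.29 V, with n = 2 electrons transferred.
Balancing gives Pb^2+(aq) + Fe(s) → Pb(s) + Fe^2+(aq); hence Q = [Fe^2+(aq)] / [Pb^2+(aq)] = 3.47 (log Q = 0.541).
E = E° − (0.0592/n)·log Q = +0.29 − (0.0592/2)(0.541) = +0.274 V.

+0.274 V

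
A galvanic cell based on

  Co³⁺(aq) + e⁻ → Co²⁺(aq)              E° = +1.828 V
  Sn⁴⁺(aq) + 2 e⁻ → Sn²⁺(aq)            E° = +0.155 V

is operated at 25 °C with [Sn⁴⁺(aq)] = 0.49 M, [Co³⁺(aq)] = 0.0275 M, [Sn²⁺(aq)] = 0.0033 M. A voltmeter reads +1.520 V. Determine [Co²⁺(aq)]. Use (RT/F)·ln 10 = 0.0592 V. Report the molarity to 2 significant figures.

0.87 M

Co³⁺/Co²⁺ is the cathode (higher E°); E°cell = +1.828 − (+0.155) = +1.673 V with n = 2.
From the Nernst equation, log Q = n(E° − E)/0.0592 = 2·(+1.673 − (+1.520))/0.0592 = 5.169.
The balanced reaction is 2 Co³⁺(aq) + Sn²⁺(aq) → 2 Co²⁺(aq) + Sn⁴⁺(aq), so Q = ([Co²⁺(aq)]^2·[Sn⁴⁺(aq)]) / ([Co³⁺(aq)]^2·[Sn²⁺(aq)]).
Solving for the unknown gives log [Co²⁺(aq)] = −0.062, so [Co²⁺(aq)] ≈ 0.87 M.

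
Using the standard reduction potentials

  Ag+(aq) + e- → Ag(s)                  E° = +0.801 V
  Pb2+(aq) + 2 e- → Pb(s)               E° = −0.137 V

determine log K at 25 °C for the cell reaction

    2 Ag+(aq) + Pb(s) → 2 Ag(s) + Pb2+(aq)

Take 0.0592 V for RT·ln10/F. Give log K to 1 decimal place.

The Ag⁺/Ag couple is reduced (cathode); E°cell = +0.801 − (−0.137) = +0.938 V with n = 2.
At equilibrium E = 0, so log K = nE°cell / 0.0592 = (2)(+0.938) / 0.0592 = 31.7.

log K = 31.7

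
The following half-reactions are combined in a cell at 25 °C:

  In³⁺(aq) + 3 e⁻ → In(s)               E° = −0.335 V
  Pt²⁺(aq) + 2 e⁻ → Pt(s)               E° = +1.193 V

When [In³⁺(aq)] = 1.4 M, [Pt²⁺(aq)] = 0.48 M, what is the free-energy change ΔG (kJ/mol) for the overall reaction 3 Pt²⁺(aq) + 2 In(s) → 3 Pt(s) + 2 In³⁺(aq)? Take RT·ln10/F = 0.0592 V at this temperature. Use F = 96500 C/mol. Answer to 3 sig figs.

With Pt²⁺/Pt reduced at the cathode, E°cell = +1.193 − (−0.335) = +1.528 V and n = 6.
Here Q = [In³⁺(aq)]^2 / [Pt²⁺(aq)]^3 = 17.7 (log Q = 1.249), giving E = +1.528 − (0.0592/6)·(1.249) = +1.5157 V.
Finally ΔG = −nFE = −(6)(96500 C/mol)(+1.5157 V) = −878 kJ/mol.

−878 kJ/mol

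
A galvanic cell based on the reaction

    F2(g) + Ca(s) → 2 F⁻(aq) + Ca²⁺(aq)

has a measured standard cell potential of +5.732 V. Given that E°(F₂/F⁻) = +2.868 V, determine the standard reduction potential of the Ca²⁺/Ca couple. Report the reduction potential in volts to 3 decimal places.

In the reaction as written the F₂/F⁻ couple is reduced (cathode) and Ca²⁺/Ca is oxidized (anode), so E°cell = E°(F₂/F⁻) − E°(Ca²⁺/Ca).
E°(Ca²⁺/Ca) = E°(cathode) − E°cell = +2.868 − (+5.732) = −2.864 V.

−2.864 V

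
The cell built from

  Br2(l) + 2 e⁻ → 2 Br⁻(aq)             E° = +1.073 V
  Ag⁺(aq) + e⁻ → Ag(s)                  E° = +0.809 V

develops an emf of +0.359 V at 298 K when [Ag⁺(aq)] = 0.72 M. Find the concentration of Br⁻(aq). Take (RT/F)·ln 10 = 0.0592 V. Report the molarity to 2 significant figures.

Br₂/Br⁻ is the cathode (higher E°); E°cell = +1.073 − (+0.809) = +0.264 V with n = 2.
Rearranging E = E° − (0.0592/n)·log Q gives log Q = 2(+0.264 − (+0.359))/0.0592 = −3.209.
For Br2(l) + 2 Ag(s) → 2 Br⁻(aq) + 2 Ag⁺(aq), the reaction quotient is Q = [Br⁻(aq)]^2·[Ag⁺(aq)]^2.
Solving for the unknown gives log [Br⁻(aq)] = −1.462, so [Br⁻(aq)] ≈ 0.035 M.

0.035 M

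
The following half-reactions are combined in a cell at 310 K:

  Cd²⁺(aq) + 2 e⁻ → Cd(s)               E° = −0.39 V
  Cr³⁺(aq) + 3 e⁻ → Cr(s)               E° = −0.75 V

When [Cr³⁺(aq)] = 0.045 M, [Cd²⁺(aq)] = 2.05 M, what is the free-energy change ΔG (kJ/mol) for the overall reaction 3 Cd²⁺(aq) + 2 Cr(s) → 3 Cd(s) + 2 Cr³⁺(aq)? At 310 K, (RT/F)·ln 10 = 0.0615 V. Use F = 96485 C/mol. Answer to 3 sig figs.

−230 kJ/mol

With Cd²⁺/Cd reduced at the cathode, E°cell = −0.39 − (−0.75) = +0.36 V and n = 6.
Q = [Cr³⁺(aq)]^2 / [Cd²⁺(aq)]^3 = 0.000235, so log Q = −3.629 and E = +0.36 − (0.0615/6)(−3.629) = +0.3972 V.
Finally ΔG = −nFE = −(6)(96485 C/mol)(+0.3972 V) = −230 kJ/mol.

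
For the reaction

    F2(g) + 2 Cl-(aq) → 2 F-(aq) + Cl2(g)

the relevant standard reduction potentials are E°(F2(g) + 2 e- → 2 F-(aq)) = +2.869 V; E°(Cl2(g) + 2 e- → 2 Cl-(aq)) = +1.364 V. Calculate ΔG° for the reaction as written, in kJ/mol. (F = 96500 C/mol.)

In the reaction as written F2(g) is reduced, so the F₂/F⁻ couple is the cathode and Cl₂/Cl⁻ is the anode.
E°cell = +2.869 − (+1.364) = +1.505 V; balancing electrons gives n = 2.
ΔG° = −nFE°cell = −(2)(96500)(+1.505) J/mol = −290 kJ/mol.

−290 kJ/mol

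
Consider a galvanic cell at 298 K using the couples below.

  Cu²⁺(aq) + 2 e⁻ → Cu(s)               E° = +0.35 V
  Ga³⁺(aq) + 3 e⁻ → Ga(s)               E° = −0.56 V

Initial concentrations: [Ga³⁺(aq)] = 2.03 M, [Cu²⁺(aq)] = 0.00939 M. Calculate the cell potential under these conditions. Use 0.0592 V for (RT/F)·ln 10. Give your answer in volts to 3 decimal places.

The Cu²⁺/Cu couple has the more positive E°, so it is the cathode; Ga³⁺/Ga is the anode.
E°cell = E°cat − E°an = +0.35 − (−0.56) = +0.91 V; n = 6.
For the overall reaction 3 Cu²⁺(aq) + 2 Ga(s) → 3 Cu(s) + 2 Ga³⁺(aq), Q = [Ga³⁺(aq)]^2 / [Cu²⁺(aq)]^3 = 4.98×10^6, giving log Q = 6.697.
Applying E = E° − (RT ln10/nF)·log Q gives +0.91 − (0.0592/6)(6.697) = +0.844 V.

+0.844 V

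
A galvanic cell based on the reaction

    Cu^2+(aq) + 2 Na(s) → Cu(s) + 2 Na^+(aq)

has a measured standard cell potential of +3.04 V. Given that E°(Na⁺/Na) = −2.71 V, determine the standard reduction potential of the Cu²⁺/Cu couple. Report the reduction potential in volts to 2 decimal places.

+0.33 V

In the reaction as written the Cu²⁺/Cu couple is reduced (cathode) and Na⁺/Na is oxidized (anode), so E°cell = E°(Cu²⁺/Cu) − E°(Na⁺/Na).
E°(Cu²⁺/Cu) = E°cell + E°(anode) = +3.04 + (−2.71) = +0.33 V.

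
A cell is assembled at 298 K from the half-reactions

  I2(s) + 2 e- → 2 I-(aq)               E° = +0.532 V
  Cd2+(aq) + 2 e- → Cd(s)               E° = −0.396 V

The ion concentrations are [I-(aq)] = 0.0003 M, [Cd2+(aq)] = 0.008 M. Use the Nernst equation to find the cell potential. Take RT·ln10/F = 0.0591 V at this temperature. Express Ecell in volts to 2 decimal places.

I₂/I⁻ is reduced (cathode, E° = +0.532 V) and Cd²⁺/Cd is oxidized (anode).
The standard potential is +0.532 − (−0.396) = +0.928 V and the balanced reaction transfers n = 2 electrons.
The balanced reaction is I2(s) + Cd(s) → 2 I-(aq) + Cd2+(aq), so Q = [I-(aq)]^2·[Cd2+(aq)] = 7.2×10^−10 and log Q = −9.143.
By the Nernst equation, E = +0.928 − (0.0591/2)·(−9.143) = +1.20 V.

+1.20 V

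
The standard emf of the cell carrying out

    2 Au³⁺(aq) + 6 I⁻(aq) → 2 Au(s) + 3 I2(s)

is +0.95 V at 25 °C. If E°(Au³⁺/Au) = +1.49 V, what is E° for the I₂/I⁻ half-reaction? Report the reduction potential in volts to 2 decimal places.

+0.54 V

In the reaction as written the Au³⁺/Au couple is reduced (cathode) and I₂/I⁻ is oxidized (anode), so E°cell = E°(Au³⁺/Au) − E°(I₂/I⁻).
E°(I₂/I⁻) = E°(cathode) − E°cell = +1.49 − (+0.95) = +0.54 V.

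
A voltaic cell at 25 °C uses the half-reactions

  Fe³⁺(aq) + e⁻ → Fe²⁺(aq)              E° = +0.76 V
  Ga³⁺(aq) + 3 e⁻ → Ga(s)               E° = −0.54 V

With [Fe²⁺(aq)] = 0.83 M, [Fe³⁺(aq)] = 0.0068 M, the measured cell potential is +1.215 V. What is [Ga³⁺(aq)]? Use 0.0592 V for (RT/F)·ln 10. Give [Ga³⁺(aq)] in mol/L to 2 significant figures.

The Fe³⁺/Fe²⁺ couple has the larger reduction potential, so it is the cathode: E°cell = +0.76 − (−0.54) = +1.30 V and n = 3.
From the Nernst equation, log Q = n(E° − E)/0.0592 = 3·(+1.30 − (+1.215))/0.0592 = 4.307.
The balanced reaction is 3 Fe³⁺(aq) + Ga(s) → 3 Fe²⁺(aq) + Ga³⁺(aq), so Q = ([Fe²⁺(aq)]^3·[Ga³⁺(aq)]) / [Fe³⁺(aq)]^3.
Substituting the known concentrations and solving, log [Ga³⁺(aq)] = −1.953 and [Ga³⁺(aq)] = 0.011 M.

0.011 M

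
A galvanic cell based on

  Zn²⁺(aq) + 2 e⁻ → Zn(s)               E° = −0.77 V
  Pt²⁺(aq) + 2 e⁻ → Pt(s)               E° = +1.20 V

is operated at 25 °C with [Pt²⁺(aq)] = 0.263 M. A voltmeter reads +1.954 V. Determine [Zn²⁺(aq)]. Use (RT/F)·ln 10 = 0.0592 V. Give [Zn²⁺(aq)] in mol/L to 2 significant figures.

The Pt²⁺/Pt couple has the larger reduction potential, so it is the cathode: E°cell = +1.20 − (−0.77) = +1.97 V and n = 2.
Rearranging E = E° − (0.0592/n)·log Q gives log Q = 2(+1.97 − (+1.954))/0.0592 = 0.541.
The balanced reaction is Pt²⁺(aq) + Zn(s) → Pt(s) + Zn²⁺(aq), so Q = [Zn²⁺(aq)] / [Pt²⁺(aq)].
Solving for the unknown gives log [Zn²⁺(aq)] = −0.039, so [Zn²⁺(aq)] ≈ 0.91 M.

0.91 M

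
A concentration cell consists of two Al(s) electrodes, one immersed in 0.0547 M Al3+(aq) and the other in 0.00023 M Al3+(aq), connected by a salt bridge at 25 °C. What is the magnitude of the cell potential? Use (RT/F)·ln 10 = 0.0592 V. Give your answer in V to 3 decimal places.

0.047 V

For a concentration cell E°cell = 0, since both electrodes use the same couple.
The compartment with the higher Al3+(aq) concentration (0.0547 M) acts as the cathode; ions are reduced there and produced at the dilute (0.00023 M) anode.
With n = 3, Ecell = −(0.0592/3)·log([dilute]/[conc]) = −(0.0592/3)·log(0.00023/0.0547) = +0.047 V.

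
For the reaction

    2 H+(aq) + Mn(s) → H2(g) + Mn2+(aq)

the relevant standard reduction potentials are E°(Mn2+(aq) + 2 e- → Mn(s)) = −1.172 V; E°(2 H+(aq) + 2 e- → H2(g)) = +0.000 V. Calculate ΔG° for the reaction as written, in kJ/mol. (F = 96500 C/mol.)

In the reaction as written H+(aq) is reduced, so the 2H⁺/H₂ couple is the cathode and Mn²⁺/Mn is the anode.
E°cell = +0.000 − (−1.172) = +1.172 V; balancing electrons gives n = 2.
ΔG° = −nFE°cell = −(2)(96500)(+1.172) J/mol = −226 kJ/mol.

−226 kJ/mol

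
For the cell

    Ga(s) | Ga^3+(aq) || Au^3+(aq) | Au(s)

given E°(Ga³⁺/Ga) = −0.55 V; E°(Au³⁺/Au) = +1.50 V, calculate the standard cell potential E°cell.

By convention the left-hand electrode in cell notation is the anode (oxidation) and the right-hand electrode is the cathode (reduction).
E°cell = E°(right) − E°(left) = +1.50 − (−0.55) = +2.05 V.

+2.05 V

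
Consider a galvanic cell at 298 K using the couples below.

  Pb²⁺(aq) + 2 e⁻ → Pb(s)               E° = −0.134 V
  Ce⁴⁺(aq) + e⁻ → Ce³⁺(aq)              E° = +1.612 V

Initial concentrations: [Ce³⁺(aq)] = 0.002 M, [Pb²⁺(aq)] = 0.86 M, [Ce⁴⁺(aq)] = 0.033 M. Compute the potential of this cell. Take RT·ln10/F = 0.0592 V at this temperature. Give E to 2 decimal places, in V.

+1.82 V

Ce⁴⁺/Ce³⁺ is reduced (cathode, E° = +1.612 V) and Pb²⁺/Pb is oxidized (anode).
E°cell = E°cat − E°an = +1.612 − (−0.134) = +1.746 V; n = 2.
For the overall reaction 2 Ce⁴⁺(aq) + Pb(s) → 2 Ce³⁺(aq) + Pb²⁺(aq), Q = ([Ce³⁺(aq)]^2·[Pb²⁺(aq)]) / [Ce⁴⁺(aq)]^2 = 0.00316, giving log Q = −2.500.
By the Nernst equation, E = +1.746 − (0.0592/2)·(−2.500) = +1.82 V.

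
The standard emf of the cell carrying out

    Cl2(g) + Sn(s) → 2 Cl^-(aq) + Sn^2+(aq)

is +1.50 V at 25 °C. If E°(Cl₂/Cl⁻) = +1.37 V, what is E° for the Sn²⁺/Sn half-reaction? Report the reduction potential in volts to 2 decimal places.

In the reaction as written the Cl₂/Cl⁻ couple is reduced (cathode) and Sn²⁺/Sn is oxidized (anode), so E°cell = E°(Cl₂/Cl⁻) − E°(Sn²⁺/Sn).
E°(Sn²⁺/Sn) = E°(cathode) − E°cell = +1.37 − (+1.50) = −0.13 V.

−0.13 V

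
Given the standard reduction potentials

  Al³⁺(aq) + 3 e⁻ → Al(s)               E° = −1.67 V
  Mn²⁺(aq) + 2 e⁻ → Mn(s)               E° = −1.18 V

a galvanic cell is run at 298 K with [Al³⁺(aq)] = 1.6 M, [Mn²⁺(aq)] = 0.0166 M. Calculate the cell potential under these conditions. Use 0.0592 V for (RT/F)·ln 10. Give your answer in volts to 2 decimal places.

Since E°(Mn²⁺/Mn) > E°(Al³⁺/Al), Mn²⁺/Mn serves as the cathode.
The standard potential is −1.18 − (−1.67) = +0.49 V and the balanced reaction transfers n = 6 electrons.
The balanced reaction is 3 Mn²⁺(aq) + 2 Al(s) → 3 Mn(s) + 2 Al³⁺(aq), so Q = [Al³⁺(aq)]^2 / [Mn²⁺(aq)]^3 = 5.6×10^5 and log Q = 5.748.
By the Nernst equation, E = +0.49 − (0.0592/6)·(5.748) = +0.43 V.

+0.43 V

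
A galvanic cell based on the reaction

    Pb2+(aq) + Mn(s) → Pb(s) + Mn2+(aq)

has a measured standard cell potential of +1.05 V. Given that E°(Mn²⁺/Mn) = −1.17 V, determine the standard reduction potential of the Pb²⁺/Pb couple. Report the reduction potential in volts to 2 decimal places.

In the reaction as written the Pb²⁺/Pb couple is reduced (cathode) and Mn²⁺/Mn is oxidized (anode), so E°cell = E°(Pb²⁺/Pb) − E°(Mn²⁺/Mn).
E°(Pb²⁺/Pb) = E°cell + E°(anode) = +1.05 + (−1.17) = −0.12 V.

−0.12 V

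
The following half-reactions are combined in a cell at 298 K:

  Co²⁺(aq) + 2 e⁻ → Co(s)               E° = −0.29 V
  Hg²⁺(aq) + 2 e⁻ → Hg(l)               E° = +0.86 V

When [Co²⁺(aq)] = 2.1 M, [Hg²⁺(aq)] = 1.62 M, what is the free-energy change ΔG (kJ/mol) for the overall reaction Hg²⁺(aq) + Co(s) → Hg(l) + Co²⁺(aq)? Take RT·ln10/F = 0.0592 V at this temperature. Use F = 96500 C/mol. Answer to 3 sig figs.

−221 kJ/mol

With Hg²⁺/Hg reduced at the cathode, E°cell = +0.86 − (−0.29) = +1.15 V and n = 2.
Here Q = [Co²⁺(aq)] / [Hg²⁺(aq)] = 1.3 (log Q = 0.113), giving E = +1.15 − (0.0592/2)·(0.113) = +1.1467 V.
Finally ΔG = −nFE = −(2)(96500 C/mol)(+1.1467 V) = −221 kJ/mol.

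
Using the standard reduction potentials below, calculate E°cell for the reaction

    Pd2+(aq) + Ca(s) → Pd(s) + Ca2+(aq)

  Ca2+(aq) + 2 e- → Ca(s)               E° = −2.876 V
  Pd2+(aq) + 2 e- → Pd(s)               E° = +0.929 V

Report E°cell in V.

Pd2+(aq) gains electrons, so the Pd²⁺/Pd couple is the cathode; the Ca²⁺/Ca couple is the anode.
E°cell = E°(cathode) − E°(anode) = +0.929 − (−2.876) = +3.805 V.

+3.805 V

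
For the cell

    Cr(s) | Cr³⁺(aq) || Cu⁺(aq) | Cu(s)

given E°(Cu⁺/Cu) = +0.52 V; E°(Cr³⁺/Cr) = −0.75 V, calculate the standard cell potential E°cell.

By convention the left-hand electrode in cell notation is the anode (oxidation) and the right-hand electrode is the cathode (reduction).
E°cell = E°(right) − E°(left) = +0.52 − (−0.75) = +1.27 V.

+1.27 V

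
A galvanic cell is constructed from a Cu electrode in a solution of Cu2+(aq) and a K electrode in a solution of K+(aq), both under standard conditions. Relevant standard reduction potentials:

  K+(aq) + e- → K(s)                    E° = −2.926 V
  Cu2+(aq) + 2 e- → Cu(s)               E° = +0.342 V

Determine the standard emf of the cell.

+3.268 V

Of the two couples in this cell, the one with the more positive reduction potential is reduced at the cathode: here that is Cu²⁺/Cu (+0.342 V); K⁺/K (−2.926 V) is the anode.
E°cell = E°(cathode) − E°(anode) = +0.342 − (−2.926) = +3.268 V.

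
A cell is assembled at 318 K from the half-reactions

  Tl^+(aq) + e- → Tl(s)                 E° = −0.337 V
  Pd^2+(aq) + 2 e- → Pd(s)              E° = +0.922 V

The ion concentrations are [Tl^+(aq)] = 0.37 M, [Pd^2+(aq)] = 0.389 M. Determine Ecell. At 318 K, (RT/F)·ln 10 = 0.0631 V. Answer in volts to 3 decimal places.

Pd²⁺/Pd is reduced (cathode, E° = +0.922 V) and Tl⁺/Tl is oxidized (anode).
E°cell = E°cat − E°an = +0.922 − (−0.337) = +1.259 V; n = 2.
The balanced reaction is Pd^2+(aq) + 2 Tl(s) → Pd(s) + 2 Tl^+(aq), so Q = [Tl^+(aq)]^2 / [Pd^2+(aq)] = 0.352 and log Q = −0.454.
Applying E = E° − (RT ln10/nF)·log Q gives +1.259 − (0.0631/2)(−0.454) = +1.273 V.

+1.273 V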